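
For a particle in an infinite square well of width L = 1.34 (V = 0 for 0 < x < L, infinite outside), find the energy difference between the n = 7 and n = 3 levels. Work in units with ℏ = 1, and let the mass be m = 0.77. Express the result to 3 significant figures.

E_n = n²π²ℏ²/(2mL²), so ΔE = (7² − 3²) π²ℏ²/(2mL²).
ΔE = 40 × π² / (2 × 0.77 × 1.34²) = 142.8.

ΔE = 143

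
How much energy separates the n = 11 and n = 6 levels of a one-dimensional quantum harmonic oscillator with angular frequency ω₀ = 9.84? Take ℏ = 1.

E_n = ℏω₀(n + ½), so ΔE = (11 − 6) ℏω₀ = 5 × 9.84 = 49.20.

ΔE = 49.2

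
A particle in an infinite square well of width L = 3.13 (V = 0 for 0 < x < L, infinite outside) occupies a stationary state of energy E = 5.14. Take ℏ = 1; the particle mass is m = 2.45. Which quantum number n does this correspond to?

For an infinite well E_n = n²π²ℏ²/(2mL²), so n = (L/πℏ)√(2mE).
n = (3.13/π) × √(2 × 2.45 × 5.14) = 5.000 → n = 5.

n = 5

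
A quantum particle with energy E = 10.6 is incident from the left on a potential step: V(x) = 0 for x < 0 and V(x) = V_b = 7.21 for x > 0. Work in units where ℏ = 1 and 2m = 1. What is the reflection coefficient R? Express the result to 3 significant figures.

R = 0.0770

On each side the TISE gives plane waves with k = √(2m(E − V))/ℏ: k₁ = √(2·½·10.6) = 3.256, k₂ = √(2·½·3.39) = 1.841.
Continuity of ψ and ψ′ at the step yields the reflection amplitude r = (k₁ − k₂)/(k₁ + k₂) = 0.2775; thus R = |r|² = 0.07702, T = 0.9230.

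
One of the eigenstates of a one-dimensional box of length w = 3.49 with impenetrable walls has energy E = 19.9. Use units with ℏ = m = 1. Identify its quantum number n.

n = 7

For an infinite well E_n = n²π²ℏ²/(2mw²), so n = (w/πℏ)√(2mE).
n = (3.49/π) × √(2 × 1 × 19.9) = 7.008 → n = 7.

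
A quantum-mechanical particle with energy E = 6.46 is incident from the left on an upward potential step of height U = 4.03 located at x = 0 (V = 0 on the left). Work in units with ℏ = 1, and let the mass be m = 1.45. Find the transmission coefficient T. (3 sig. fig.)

On each side the TISE gives plane waves with k = √(2m(E − V))/ℏ: k₁ = √(2·1.45·6.46) = 4.328, k₂ = √(2·1.45·2.43) = 2.655.
Matching ψ and ψ′ at x = 0 gives r = (k₁ − k₂)/(k₁ + k₂), so R = r² = 0.05745 and T = 1 − R = 0.9426.

T = 0.943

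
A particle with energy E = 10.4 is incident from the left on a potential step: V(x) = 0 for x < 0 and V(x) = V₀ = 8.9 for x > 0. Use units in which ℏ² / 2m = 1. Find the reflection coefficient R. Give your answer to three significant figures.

The wavenumbers are k₁ = √(2mE)/ℏ = 3.225 on the left and k₂ = √(2m(E − V₀))/ℏ = 1.225 on the right.
Continuity of ψ and ψ′ at the step yields the reflection amplitude r = (k₁ − k₂)/(k₁ + k₂) = 0.4495; thus R = |r|² = 0.2021, T = 0.7979.

R = 0.202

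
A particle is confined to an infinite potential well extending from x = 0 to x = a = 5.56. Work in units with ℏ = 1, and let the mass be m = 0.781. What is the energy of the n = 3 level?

The infinite-well eigenfunctions ψ_n = √(2/a) sin(nπx/a) vanish at both walls, giving E_n = n²π²ℏ²/(2ma²).
E_3 = 3² × π² / (2 × 0.781 × 5.56²) = 1.840.

E = 1.84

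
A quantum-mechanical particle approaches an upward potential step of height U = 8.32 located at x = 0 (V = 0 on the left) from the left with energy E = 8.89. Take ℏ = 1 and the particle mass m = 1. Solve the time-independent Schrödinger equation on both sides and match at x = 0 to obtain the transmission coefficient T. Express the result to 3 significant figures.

The wavenumbers are k₁ = √(2mE)/ℏ = 4.217 on the left and k₂ = √(2m(E − U))/ℏ = 1.068 on the right.
Matching ψ and ψ′ at x = 0 gives r = (k₁ − k₂)/(k₁ + k₂), so R = r² = 0.3551 and T = 1 − R = 0.6449.

T = 0.645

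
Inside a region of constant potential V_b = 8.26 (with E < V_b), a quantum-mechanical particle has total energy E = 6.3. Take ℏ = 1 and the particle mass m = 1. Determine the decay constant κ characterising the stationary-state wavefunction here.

κ = 1.98

Since E < V_b the TISE in this region is ψ'' = κ²ψ with κ = √(2m(V_b − E))/ℏ.
κ = √(2 × 1 × 1.96) = 1.980.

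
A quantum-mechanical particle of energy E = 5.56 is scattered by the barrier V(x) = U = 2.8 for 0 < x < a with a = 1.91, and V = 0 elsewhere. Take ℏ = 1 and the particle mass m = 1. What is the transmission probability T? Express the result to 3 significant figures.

T = 0.892

Above the barrier the interior wavenumber is k₂ = √(2m(E − U))/ℏ = 2.349, giving phase k₂a = 4.487.
Matching at both interfaces gives T⁻¹ = 1 + U² sin²(k₂a) / [4E(E − U)] = 1.121, hence T = 0.892.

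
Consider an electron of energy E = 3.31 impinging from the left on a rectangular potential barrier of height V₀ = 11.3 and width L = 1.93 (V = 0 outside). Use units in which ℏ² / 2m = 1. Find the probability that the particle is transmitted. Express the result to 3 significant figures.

T = 0.0000605

E < V₀: inside the barrier ψ ∝ e^{±κx} with κ = √(2m(V₀ − E))/ℏ = 2.827.
κL = 5.455, sinh(κL) = 117.0.
Matching ψ, ψ′ at both faces gives T = [1 + V₀² sinh²(κL) / (4E(V₀ − E))]⁻¹ = 1/16530 = 0.0000605.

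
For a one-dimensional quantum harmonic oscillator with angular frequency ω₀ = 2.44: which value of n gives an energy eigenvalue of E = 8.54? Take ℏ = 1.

n = 3

E_n = ℏω₀(n + ½) ⇒ n = E/(ℏω₀) − ½ = 8.54/2.44 − 0.5 = 3.000 → n = 3.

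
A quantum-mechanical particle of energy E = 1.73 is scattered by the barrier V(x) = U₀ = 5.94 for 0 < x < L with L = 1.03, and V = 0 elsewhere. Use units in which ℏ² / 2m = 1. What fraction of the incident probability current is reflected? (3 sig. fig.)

R = 0.953

E < U₀: inside the barrier ψ ∝ e^{±κx} with κ = √(2m(U₀ − E))/ℏ = 2.052.
κL = 2.113, sinh(κL) = 4.078.
Matching ψ, ψ′ at both faces gives T = [1 + U₀² sinh²(κL) / (4E(U₀ − E))]⁻¹ = 1/21.14 = 0.0473.
R = 1 − T = 0.953.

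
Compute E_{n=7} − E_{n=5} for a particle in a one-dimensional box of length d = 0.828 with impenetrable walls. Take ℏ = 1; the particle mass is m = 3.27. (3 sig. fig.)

ΔE = 52.8

E_n = n²π²ℏ²/(2md²), so ΔE = (7² − 5²) π²ℏ²/(2md²).
ΔE = 24 × π² / (2 × 3.27 × 0.828²) = 52.83.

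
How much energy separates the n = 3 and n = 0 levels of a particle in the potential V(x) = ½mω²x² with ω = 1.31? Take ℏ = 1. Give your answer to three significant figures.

E_n = ℏω(n + ½), so ΔE = (3 − 0) ℏω = 3 × 1.31 = 3.930.

ΔE = 3.93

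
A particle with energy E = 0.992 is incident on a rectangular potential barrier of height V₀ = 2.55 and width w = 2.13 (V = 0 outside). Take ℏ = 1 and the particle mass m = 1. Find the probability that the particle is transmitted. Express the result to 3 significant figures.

T = 0.00206

E < V₀: inside the barrier ψ ∝ e^{±κx} with κ = √(2m(V₀ − E))/ℏ = 1.765.
κw = 3.760, sinh(κw) = 21.46.
The exact tunnelling result is T⁻¹ = 1 + V₀² sinh²(κw) / [4E(V₀ − E)] = 485.4, so T = 0.00206.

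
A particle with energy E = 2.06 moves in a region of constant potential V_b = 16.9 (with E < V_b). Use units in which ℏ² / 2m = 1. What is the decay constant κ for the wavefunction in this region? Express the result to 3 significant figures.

Since E < V_b the TISE in this region is ψ'' = κ²ψ with κ = √(2m(V_b − E))/ℏ.
κ = √(2 × 0.5 × 14.84) = 3.852.

κ = 3.85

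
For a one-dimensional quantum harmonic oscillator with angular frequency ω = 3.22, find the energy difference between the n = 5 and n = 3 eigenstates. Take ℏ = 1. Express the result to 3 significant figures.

E_n = ℏω(n + ½), so ΔE = (5 − 3) ℏω = 2 × 3.22 = 6.440.

ΔE = 6.44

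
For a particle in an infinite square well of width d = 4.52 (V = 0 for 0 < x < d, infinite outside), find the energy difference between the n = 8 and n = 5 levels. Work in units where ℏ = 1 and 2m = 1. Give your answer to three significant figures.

E_n = n²π²ℏ²/(2md²), so ΔE = (8² − 5²) π²ℏ²/(2md²).
ΔE = 39 × π² / (2 × 0.5 × 4.52²) = 18.84.

ΔE = 18.8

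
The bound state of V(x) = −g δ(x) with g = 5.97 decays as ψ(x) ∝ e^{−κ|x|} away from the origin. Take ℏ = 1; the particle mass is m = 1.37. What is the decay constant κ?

κ = 8.18

Integrate −(ℏ²/2m)ψ'' − gδ(x)ψ = Eψ from −ε to +ε: the ψ'' term gives ψ'(0⁺) − ψ'(0⁻) and the δ term gives −(2mg/ℏ²)ψ(0).
With ψ ∝ e^{−κ|x|} this yields −2κ = −2mg/ℏ², so κ = mg/ℏ² = 8.179.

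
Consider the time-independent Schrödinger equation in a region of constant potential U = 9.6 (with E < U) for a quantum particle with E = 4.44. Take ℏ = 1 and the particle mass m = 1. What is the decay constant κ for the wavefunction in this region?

κ = 3.21

Since E < U the TISE in this region is ψ'' = κ²ψ with κ = √(2m(U − E))/ℏ.
κ = √(2 × 1 × 5.16) = 3.212.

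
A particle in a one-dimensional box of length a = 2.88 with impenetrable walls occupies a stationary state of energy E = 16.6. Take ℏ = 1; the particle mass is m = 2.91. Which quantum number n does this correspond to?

For an infinite well E_n = n²π²ℏ²/(2ma²), so n = (a/πℏ)√(2mE).
n = (2.88/π) × √(2 × 2.91 × 16.6) = 9.011 → n = 9.

n = 9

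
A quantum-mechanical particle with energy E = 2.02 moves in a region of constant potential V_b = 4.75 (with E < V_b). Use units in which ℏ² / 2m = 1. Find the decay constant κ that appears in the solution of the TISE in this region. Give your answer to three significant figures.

Since E < V_b the TISE in this region is ψ'' = κ²ψ with κ = √(2m(V_b − E))/ℏ.
κ = √(2 × 0.5 × 2.73) = 1.652.

κ = 1.65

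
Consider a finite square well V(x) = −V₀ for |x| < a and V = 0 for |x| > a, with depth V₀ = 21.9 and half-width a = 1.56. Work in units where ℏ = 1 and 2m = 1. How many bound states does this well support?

The dimensionless depth is z₀ = a√(2mV₀)/ℏ = 1.56 × √(21.90) = 7.300.
A new bound state (alternating even/odd) appears each time z₀ passes a multiple of π/2, so N = ⌊2z₀/π⌋ + 1 = ⌊4.648⌋ + 1 = 5.

N = 5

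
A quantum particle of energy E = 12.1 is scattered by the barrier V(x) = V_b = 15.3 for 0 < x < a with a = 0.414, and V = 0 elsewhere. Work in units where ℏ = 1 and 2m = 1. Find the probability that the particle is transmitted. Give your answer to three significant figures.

E < V_b: inside the barrier ψ ∝ e^{±κx} with κ = √(2m(V_b − E))/ℏ = 1.789.
κa = 0.7406, sinh(κa) = 0.8102.
Matching ψ, ψ′ at both faces gives T = [1 + V_b² sinh²(κa) / (4E(V_b − E))]⁻¹ = 1/1.992 = 0.502.

T = 0.502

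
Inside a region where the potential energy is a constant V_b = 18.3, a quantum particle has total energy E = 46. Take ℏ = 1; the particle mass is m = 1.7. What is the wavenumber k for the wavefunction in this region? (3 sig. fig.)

k = 9.70

With E > V_b the solution is oscillatory, ψ ∝ e^{±ikx} with k = √(2m(E − V_b))/ℏ.
k = √(2 × 1.7 × 27.7) = 9.705.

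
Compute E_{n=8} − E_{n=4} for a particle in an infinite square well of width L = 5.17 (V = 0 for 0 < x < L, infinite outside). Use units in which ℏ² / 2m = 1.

ΔE = 17.7

E_n = n²π²ℏ²/(2mL²), so ΔE = (8² − 4²) π²ℏ²/(2mL²).
ΔE = 48 × π² / (2 × 0.5 × 5.17²) = 17.72.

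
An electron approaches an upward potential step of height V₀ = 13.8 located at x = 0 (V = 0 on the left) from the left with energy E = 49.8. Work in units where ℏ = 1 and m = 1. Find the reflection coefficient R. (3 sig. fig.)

On each side the TISE gives plane waves with k = √(2m(E − V))/ℏ: k₁ = √(2·1·49.8) = 9.980, k₂ = √(2·1·36) = 8.485.
Matching ψ and ψ′ at x = 0 gives r = (k₁ − k₂)/(k₁ + k₂), so R = r² = 0.006552 and T = 1 − R = 0.9934.

R = 0.00655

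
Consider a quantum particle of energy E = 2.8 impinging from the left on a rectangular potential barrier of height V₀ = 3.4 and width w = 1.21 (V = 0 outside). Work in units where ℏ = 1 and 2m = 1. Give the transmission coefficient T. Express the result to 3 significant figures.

Since E < V₀ the interior solution is evanescent with decay constant κ = √(2m(V₀ − E))/ℏ = 0.7746.
κw = 0.9373, sinh(κw) = 1.081.
Matching ψ, ψ′ at both faces gives T = [1 + V₀² sinh²(κw) / (4E(V₀ − E))]⁻¹ = 1/3.009 = 0.332.

T = 0.332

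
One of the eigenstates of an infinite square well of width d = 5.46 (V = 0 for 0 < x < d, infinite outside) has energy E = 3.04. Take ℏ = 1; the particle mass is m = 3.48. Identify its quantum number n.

For an infinite well E_n = n²π²ℏ²/(2md²), so n = (d/πℏ)√(2mE).
n = (5.46/π) × √(2 × 3.48 × 3.04) = 7.994 → n = 8.

n = 8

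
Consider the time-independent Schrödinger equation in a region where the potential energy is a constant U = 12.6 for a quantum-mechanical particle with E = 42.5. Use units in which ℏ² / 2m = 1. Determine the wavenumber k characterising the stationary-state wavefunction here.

k = 5.47

With E > U the solution is oscillatory, ψ ∝ e^{±ikx} with k = √(2m(E − U))/ℏ.
k = √(2 × 0.5 × 29.9) = 5.468.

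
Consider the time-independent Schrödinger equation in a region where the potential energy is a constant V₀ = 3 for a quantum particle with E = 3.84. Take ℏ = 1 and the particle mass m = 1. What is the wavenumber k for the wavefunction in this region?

With E > V₀ the solution is oscillatory, ψ ∝ e^{±ikx} with k = √(2m(E − V₀))/ℏ.
k = √(2 × 1 × 0.84) = 1.296.

k = 1.30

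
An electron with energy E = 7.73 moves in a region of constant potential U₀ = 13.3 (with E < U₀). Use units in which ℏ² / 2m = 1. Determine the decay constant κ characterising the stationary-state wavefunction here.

κ = 2.36

Since E < U₀ the TISE in this region is ψ'' = κ²ψ with κ = √(2m(U₀ − E))/ℏ.
κ = √(2 × 0.5 × 5.57) = 2.360.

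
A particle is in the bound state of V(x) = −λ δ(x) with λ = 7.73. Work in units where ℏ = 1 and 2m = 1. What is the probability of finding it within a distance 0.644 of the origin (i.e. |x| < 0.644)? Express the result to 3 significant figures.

P = 0.993

The normalised bound state is ψ = √κ e^{−κ|x|} with κ = mλ/ℏ² = 3.865.
P(|x| < d) = ∫_{−d}^{d} κ e^{−2κ|x|} dx = 1 − e^{−2κd} = 1 − e^{−4.978} = 0.9931.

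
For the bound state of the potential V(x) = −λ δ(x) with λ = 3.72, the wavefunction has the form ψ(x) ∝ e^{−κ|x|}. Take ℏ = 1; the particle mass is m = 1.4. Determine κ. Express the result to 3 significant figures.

κ = 5.21

Integrating the TISE across x = 0 gives the cusp condition ψ'(0⁺) − ψ'(0⁻) = −(2mλ/ℏ²)ψ(0).
With ψ ∝ e^{−κ|x|} this yields −2κ = −2mλ/ℏ², so κ = mλ/ℏ² = 5.208.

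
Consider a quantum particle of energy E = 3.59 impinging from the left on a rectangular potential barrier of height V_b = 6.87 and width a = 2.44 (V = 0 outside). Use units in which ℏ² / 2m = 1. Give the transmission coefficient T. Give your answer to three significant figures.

Since E < V_b the interior solution is evanescent with decay constant κ = √(2m(V_b − E))/ℏ = 1.811.
κa = 4.419, sinh(κa) = 41.50.
Matching ψ, ψ′ at both faces gives T = [1 + V_b² sinh²(κa) / (4E(V_b − E))]⁻¹ = 1/1727 = 0.000579.

T = 0.000579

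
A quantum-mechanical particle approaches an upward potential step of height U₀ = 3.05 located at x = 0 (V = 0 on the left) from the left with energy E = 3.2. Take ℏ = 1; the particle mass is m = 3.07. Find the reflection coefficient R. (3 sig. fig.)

On each side the TISE gives plane waves with k = √(2m(E − V))/ℏ: k₁ = √(2·3.07·3.2) = 4.433, k₂ = √(2·3.07·0.15) = 0.9597.
Matching ψ and ψ′ at x = 0 gives r = (k₁ − k₂)/(k₁ + k₂), so R = r² = 0.4148 and T = 1 − R = 0.5852.

R = 0.415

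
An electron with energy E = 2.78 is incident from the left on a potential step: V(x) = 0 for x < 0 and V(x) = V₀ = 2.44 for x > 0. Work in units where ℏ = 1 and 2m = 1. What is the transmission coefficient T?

T = 0.768

The wavenumbers are k₁ = √(2mE)/ℏ = 1.667 on the left and k₂ = √(2m(E − V₀))/ℏ = 0.5831 on the right.
Matching ψ and ψ′ at x = 0 gives r = (k₁ − k₂)/(k₁ + k₂), so R = r² = 0.2321 and T = 1 − R = 0.7679.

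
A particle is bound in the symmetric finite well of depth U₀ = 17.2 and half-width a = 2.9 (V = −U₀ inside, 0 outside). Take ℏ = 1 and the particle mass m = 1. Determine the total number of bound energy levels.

N = 11

The dimensionless depth is z₀ = a√(2mU₀)/ℏ = 2.9 × √(34.40) = 17.01.
A new bound state (alternating even/odd) appears each time z₀ passes a multiple of π/2, so N = ⌊2z₀/π⌋ + 1 = ⌊10.83⌋ + 1 = 11.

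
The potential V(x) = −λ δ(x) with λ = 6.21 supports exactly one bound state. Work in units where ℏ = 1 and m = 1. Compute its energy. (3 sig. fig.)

E = -19.3

For x ≠ 0 the bound state is ψ ∝ e^{−κ|x|}; integrating the TISE across the delta gives the cusp condition 2κ = 2mλ/ℏ², so κ = 6.210.
Then E = −ℏ²κ²/(2m) = −mλ²/(2ℏ²) = -19.28.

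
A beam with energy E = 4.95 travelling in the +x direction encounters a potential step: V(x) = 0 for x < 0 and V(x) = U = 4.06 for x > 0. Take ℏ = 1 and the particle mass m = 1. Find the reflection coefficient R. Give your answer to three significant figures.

R = 0.164

The wavenumbers are k₁ = √(2mE)/ℏ = 3.146 on the left and k₂ = √(2m(E − U))/ℏ = 1.334 on the right.
Matching ψ and ψ′ at x = 0 gives r = (k₁ − k₂)/(k₁ + k₂), so R = r² = 0.1636 and T = 1 − R = 0.8364.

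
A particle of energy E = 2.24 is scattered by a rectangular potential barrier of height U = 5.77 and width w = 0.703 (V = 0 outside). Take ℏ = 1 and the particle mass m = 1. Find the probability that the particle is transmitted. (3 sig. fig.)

E < U: inside the barrier ψ ∝ e^{±κx} with κ = √(2m(U − E))/ℏ = 2.657.
κw = 1.868, sinh(κw) = 3.160.
The exact tunnelling result is T⁻¹ = 1 + U² sinh²(κw) / [4E(U − E)] = 11.51, so T = 0.0869.

T = 0.0869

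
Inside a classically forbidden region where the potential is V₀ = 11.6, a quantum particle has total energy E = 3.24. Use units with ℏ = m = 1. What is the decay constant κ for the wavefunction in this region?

κ = 4.09

Since E < V₀ the TISE in this region is ψ'' = κ²ψ with κ = √(2m(V₀ − E))/ℏ.
κ = √(2 × 1 × 8.36) = 4.089.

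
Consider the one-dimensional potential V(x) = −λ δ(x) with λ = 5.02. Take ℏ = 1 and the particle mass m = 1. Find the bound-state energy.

E = -12.6

For x ≠ 0 the bound state is ψ ∝ e^{−κ|x|}; integrating the TISE across the delta gives the cusp condition 2κ = 2mλ/ℏ², so κ = 5.020.
Then E = −ℏ²κ²/(2m) = −mλ²/(2ℏ²) = -12.60.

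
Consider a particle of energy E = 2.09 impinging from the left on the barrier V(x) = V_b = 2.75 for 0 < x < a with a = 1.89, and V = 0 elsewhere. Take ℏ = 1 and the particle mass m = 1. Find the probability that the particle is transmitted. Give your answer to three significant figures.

Since E < V_b the interior solution is evanescent with decay constant κ = √(2m(V_b − E))/ℏ = 1.149.
κa = 2.171, sinh(κa) = 4.328.
The exact tunnelling result is T⁻¹ = 1 + V_b² sinh²(κa) / [4E(V_b − E)] = 26.68, so T = 0.0375.

T = 0.0375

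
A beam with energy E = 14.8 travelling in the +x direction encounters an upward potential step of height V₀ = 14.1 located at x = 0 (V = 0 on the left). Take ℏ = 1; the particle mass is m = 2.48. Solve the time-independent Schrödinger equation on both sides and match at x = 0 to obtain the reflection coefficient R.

On each side the TISE gives plane waves with k = √(2m(E − V))/ℏ: k₁ = √(2·2.48·14.8) = 8.568, k₂ = √(2·2.48·0.7) = 1.863.
Matching ψ and ψ′ at x = 0 gives r = (k₁ − k₂)/(k₁ + k₂), so R = r² = 0.4131 and T = 1 − R = 0.5869.

R = 0.413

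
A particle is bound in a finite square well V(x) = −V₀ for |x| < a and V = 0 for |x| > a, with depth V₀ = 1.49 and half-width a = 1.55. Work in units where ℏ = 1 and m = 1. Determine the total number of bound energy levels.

The dimensionless depth is z₀ = a√(2mV₀)/ℏ = 1.55 × √(2.980) = 2.676.
The even/odd transcendental equations gain one root per π/2 in z₀, giving N = 1 + ⌊2z₀/π⌋ = 1 + ⌊1.703⌋ = 2.

N = 2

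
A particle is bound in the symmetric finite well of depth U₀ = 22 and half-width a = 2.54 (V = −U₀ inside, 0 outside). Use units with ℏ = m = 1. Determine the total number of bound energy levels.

The dimensionless depth is z₀ = a√(2mU₀)/ℏ = 2.54 × √(44.00) = 16.85.
A new bound state (alternating even/odd) appears each time z₀ passes a multiple of π/2, so N = ⌊2z₀/π⌋ + 1 = ⌊10.73⌋ + 1 = 11.

N = 11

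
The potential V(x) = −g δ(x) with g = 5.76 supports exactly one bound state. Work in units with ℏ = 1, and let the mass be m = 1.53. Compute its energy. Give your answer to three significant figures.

For x ≠ 0 the bound state is ψ ∝ e^{−κ|x|}; integrating the TISE across the delta gives the cusp condition 2κ = 2mg/ℏ², so κ = 8.813.
Then E = −ℏ²κ²/(2m) = −mg²/(2ℏ²) = -25.38.

E = -25.4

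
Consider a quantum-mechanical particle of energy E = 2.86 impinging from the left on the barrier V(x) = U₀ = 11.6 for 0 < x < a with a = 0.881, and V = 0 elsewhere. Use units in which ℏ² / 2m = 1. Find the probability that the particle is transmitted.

Since E < U₀ the interior solution is evanescent with decay constant κ = √(2m(U₀ − E))/ℏ = 2.956.
κa = 2.605, sinh(κa) = 6.726.
Matching ψ, ψ′ at both faces gives T = [1 + U₀² sinh²(κa) / (4E(U₀ − E))]⁻¹ = 1/61.87 = 0.0162.

T = 0.0162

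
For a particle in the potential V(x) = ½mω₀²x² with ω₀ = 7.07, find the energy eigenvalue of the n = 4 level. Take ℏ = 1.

E = 31.8

The oscillator eigenvalues are E_n = ℏω₀(n + ½), so E_4 = 7.07 × 4.5 = 31.82.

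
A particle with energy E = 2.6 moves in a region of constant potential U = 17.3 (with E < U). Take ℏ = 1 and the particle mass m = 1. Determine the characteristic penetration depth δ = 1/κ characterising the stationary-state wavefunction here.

Since E < U the TISE in this region is ψ'' = κ²ψ with κ = √(2m(U − E))/ℏ.
κ = √(2 × 1 × 14.7) = 5.422. The penetration depth is δ = 1/κ = 0.184.

δ = 0.184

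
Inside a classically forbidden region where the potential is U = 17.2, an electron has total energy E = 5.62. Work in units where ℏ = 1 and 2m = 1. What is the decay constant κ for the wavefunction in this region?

κ = 3.40

Since E < U the TISE in this region is ψ'' = κ²ψ with κ = √(2m(U − E))/ℏ.
κ = √(2 × 0.5 × 11.58) = 3.403.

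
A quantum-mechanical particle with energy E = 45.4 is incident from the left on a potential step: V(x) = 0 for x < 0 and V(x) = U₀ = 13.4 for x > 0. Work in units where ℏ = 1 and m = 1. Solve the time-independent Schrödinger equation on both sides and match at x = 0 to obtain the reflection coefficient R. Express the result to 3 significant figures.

R = 0.00761

The wavenumbers are k₁ = √(2mE)/ℏ = 9.529 on the left and k₂ = √(2m(E − U₀))/ℏ = 8.000 on the right.
Continuity of ψ and ψ′ at the step yields the reflection amplitude r = (k₁ − k₂)/(k₁ + k₂) = 0.08722; thus R = |r|² = 0.007608, T = 0.9924.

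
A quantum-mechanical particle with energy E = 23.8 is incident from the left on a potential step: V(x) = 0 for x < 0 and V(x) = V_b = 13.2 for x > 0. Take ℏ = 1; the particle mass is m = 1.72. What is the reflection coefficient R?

R = 0.0398

The wavenumbers are k₁ = √(2mE)/ℏ = 9.048 on the left and k₂ = √(2m(E − V_b))/ℏ = 6.039 on the right.
Continuity of ψ and ψ′ at the step yields the reflection amplitude r = (k₁ − k₂)/(k₁ + k₂) = 0.1995; thus R = |r|² = 0.03980, T = 0.9602.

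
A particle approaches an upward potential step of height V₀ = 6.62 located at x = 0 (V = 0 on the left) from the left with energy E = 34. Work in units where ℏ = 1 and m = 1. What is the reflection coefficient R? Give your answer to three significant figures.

On each side the TISE gives plane waves with k = √(2m(E − V))/ℏ: k₁ = √(2·1·34) = 8.246, k₂ = √(2·1·27.38) = 7.400.
Matching ψ and ψ′ at x = 0 gives r = (k₁ − k₂)/(k₁ + k₂), so R = r² = 0.002925 and T = 1 − R = 0.9971.

R = 0.00293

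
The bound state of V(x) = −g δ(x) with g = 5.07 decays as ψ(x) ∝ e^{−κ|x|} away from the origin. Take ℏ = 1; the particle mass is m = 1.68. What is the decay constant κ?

κ = 8.52

Integrate −(ℏ²/2m)ψ'' − gδ(x)ψ = Eψ from −ε to +ε: the ψ'' term gives ψ'(0⁺) − ψ'(0⁻) and the δ term gives −(2mg/ℏ²)ψ(0).
With ψ ∝ e^{−κ|x|} this yields −2κ = −2mg/ℏ², so κ = mg/ℏ² = 8.518.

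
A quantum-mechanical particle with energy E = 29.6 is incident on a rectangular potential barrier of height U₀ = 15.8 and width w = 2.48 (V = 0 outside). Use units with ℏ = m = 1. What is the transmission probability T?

T = 0.970

E > U₀: inside the barrier k₂ = √(2m(E − U₀))/ℏ = 5.254, k₂w = 13.03.
Matching at both interfaces gives T⁻¹ = 1 + U₀² sin²(k₂w) / [4E(E − U₀)] = 1.030, hence T = 0.970.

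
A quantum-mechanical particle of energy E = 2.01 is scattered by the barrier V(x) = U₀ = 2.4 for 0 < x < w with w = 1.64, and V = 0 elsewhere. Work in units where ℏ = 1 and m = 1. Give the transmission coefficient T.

E < U₀: inside the barrier ψ ∝ e^{±κx} with κ = √(2m(U₀ − E))/ℏ = 0.8832.
κw = 1.448, sinh(κw) = 2.011.
Matching ψ, ψ′ at both faces gives T = [1 + U₀² sinh²(κw) / (4E(U₀ − E))]⁻¹ = 1/8.427 = 0.119.

T = 0.119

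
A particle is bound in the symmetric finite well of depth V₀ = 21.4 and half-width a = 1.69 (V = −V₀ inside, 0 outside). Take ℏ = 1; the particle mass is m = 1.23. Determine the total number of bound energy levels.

The dimensionless depth is z₀ = a√(2mV₀)/ℏ = 1.69 × √(52.64) = 12.26.
A new bound state (alternating even/odd) appears each time z₀ passes a multiple of π/2, so N = ⌊2z₀/π⌋ + 1 = ⌊7.806⌋ + 1 = 8.

N = 8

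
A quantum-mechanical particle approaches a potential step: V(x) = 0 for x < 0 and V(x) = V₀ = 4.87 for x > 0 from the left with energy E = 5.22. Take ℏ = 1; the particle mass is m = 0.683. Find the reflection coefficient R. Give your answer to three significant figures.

R = 0.346

On each side the TISE gives plane waves with k = √(2m(E − V))/ℏ: k₁ = √(2·0.683·5.22) = 2.670, k₂ = √(2·0.683·0.35) = 0.6914.
Matching ψ and ψ′ at x = 0 gives r = (k₁ − k₂)/(k₁ + k₂), so R = r² = 0.3465 and T = 1 − R = 0.6535.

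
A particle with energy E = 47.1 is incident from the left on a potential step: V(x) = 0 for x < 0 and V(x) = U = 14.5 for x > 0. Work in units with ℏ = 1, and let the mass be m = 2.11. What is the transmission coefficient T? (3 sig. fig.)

T = 0.992

On each side the TISE gives plane waves with k = √(2m(E − V))/ℏ: k₁ = √(2·2.11·47.1) = 14.10, k₂ = √(2·2.11·32.6) = 11.73.
Matching ψ and ψ′ at x = 0 gives r = (k₁ − k₂)/(k₁ + k₂), so R = r² = 0.008415 and T = 1 − R = 0.9916.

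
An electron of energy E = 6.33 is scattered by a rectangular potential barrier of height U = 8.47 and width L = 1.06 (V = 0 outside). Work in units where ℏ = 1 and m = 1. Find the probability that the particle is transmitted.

T = 0.0371

E < U: inside the barrier ψ ∝ e^{±κx} with κ = √(2m(U − E))/ℏ = 2.069.
κL = 2.193, sinh(κL) = 4.425.
The exact tunnelling result is T⁻¹ = 1 + U² sinh²(κL) / [4E(U − E)] = 26.92, so T = 0.0371.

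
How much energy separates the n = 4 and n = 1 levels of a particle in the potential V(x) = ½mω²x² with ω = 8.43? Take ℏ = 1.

ΔE = 25.3

E_n = ℏω(n + ½), so ΔE = (4 − 1) ℏω = 3 × 8.43 = 25.29.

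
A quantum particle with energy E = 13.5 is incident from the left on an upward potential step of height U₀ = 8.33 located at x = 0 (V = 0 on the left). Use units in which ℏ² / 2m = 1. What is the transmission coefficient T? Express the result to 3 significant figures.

On each side the TISE gives plane waves with k = √(2m(E − V))/ℏ: k₁ = √(2·½·13.5) = 3.674, k₂ = √(2·½·5.17) = 2.274.
Continuity of ψ and ψ′ at the step yields the reflection amplitude r = (k₁ − k₂)/(k₁ + k₂) = 0.2355; thus R = |r|² = 0.05544, T = 0.9446.

T = 0.945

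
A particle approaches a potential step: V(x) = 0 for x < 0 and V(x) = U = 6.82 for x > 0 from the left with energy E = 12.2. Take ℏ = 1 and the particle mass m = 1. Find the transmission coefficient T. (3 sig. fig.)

On each side the TISE gives plane waves with k = √(2m(E − V))/ℏ: k₁ = √(2·1·12.2) = 4.940, k₂ = √(2·1·5.38) = 3.280.
Matching ψ and ψ′ at x = 0 gives r = (k₁ − k₂)/(k₁ + k₂), so R = r² = 0.04075 and T = 1 − R = 0.9592.

T = 0.959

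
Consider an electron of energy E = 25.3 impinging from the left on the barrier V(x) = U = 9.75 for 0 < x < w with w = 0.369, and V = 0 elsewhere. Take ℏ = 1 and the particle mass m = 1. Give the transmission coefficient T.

E > U: inside the barrier k₂ = √(2m(E − U))/ℏ = 5.577, k₂w = 2.058.
T = [1 + U² sin²(k₂w) / (4E(E − U))]⁻¹ = 1/1.047 = 0.955.

T = 0.955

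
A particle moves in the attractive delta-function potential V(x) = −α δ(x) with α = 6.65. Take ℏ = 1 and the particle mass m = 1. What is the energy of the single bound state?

For x ≠ 0 the bound state is ψ ∝ e^{−κ|x|}; integrating the TISE across the delta gives the cusp condition 2κ = 2mα/ℏ², so κ = 6.650.
Then E = −ℏ²κ²/(2m) = −mα²/(2ℏ²) = -22.11.

E = -22.1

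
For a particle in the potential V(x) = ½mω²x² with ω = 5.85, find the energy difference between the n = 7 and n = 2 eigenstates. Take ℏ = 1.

ΔE = 29.3

E_n = ℏω(n + ½), so ΔE = (7 − 2) ℏω = 5 × 5.85 = 29.25.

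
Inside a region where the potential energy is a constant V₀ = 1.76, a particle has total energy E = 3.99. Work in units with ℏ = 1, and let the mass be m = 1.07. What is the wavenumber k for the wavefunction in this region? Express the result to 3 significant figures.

k = 2.18

With E > V₀ the solution is oscillatory, ψ ∝ e^{±ikx} with k = √(2m(E − V₀))/ℏ.
k = √(2 × 1.07 × 2.23) = 2.185.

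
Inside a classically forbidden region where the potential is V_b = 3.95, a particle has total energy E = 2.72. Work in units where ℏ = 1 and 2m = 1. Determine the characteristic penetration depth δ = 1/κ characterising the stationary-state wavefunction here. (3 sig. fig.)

δ = 0.902

Since E < V_b the TISE in this region is ψ'' = κ²ψ with κ = √(2m(V_b − E))/ℏ.
κ = √(2 × 0.5 × 1.23) = 1.109. The penetration depth is δ = 1/κ = 0.902.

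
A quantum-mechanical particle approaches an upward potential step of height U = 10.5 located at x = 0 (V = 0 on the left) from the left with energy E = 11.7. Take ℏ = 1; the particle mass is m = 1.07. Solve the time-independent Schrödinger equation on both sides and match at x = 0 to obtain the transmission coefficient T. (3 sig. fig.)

T = 0.735

On each side the TISE gives plane waves with k = √(2m(E − V))/ℏ: k₁ = √(2·1.07·11.7) = 5.004, k₂ = √(2·1.07·1.2) = 1.602.
Matching ψ and ψ′ at x = 0 gives r = (k₁ − k₂)/(k₁ + k₂), so R = r² = 0.2651 and T = 1 − R = 0.7349.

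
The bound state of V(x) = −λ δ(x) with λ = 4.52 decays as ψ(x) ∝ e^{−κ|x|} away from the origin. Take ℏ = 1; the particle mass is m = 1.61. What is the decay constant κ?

Integrating the TISE across x = 0 gives the cusp condition ψ'(0⁺) − ψ'(0⁻) = −(2mλ/ℏ²)ψ(0).
With ψ ∝ e^{−κ|x|} this yields −2κ = −2mλ/ℏ², so κ = mλ/ℏ² = 7.277.

κ = 7.28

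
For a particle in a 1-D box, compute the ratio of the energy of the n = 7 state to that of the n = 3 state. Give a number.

Since E_n ∝ n², the ratio is (7/3)² = 5.44444.

5.44444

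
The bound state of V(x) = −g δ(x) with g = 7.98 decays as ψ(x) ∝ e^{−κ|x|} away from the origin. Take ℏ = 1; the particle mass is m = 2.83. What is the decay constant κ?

Integrating the TISE across x = 0 gives the cusp condition ψ'(0⁺) − ψ'(0⁻) = −(2mg/ℏ²)ψ(0).
With ψ ∝ e^{−κ|x|} this yields −2κ = −2mg/ℏ², so κ = mg/ℏ² = 22.58.

κ = 22.6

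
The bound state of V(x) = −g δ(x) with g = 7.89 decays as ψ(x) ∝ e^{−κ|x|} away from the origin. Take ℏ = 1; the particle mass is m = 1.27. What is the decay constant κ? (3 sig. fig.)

Integrating the TISE across x = 0 gives the cusp condition ψ'(0⁺) − ψ'(0⁻) = −(2mg/ℏ²)ψ(0).
With ψ ∝ e^{−κ|x|} this yields −2κ = −2mg/ℏ², so κ = mg/ℏ² = 10.02.

κ = 10.0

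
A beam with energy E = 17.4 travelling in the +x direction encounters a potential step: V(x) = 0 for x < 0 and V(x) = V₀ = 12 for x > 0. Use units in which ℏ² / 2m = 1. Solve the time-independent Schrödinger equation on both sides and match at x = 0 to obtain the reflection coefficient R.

R = 0.0809

The wavenumbers are k₁ = √(2mE)/ℏ = 4.171 on the left and k₂ = √(2m(E − V₀))/ℏ = 2.324 on the right.
Continuity of ψ and ψ′ at the step yields the reflection amplitude r = (k₁ − k₂)/(k₁ + k₂) = 0.2845; thus R = |r|² = 0.08091, T = 0.9191.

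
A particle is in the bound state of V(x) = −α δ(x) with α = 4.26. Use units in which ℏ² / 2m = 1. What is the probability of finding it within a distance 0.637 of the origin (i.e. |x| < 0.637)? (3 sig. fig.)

The normalised bound state is ψ = √κ e^{−κ|x|} with κ = mα/ℏ² = 2.130.
P(|x| < d) = ∫_{−d}^{d} κ e^{−2κ|x|} dx = 1 − e^{−2κd} = 1 − e^{−2.714} = 0.9337.

P = 0.934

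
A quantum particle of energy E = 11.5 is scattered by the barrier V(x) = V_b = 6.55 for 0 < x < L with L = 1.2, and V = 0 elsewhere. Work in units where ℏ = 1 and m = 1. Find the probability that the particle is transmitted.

T = 0.938

Above the barrier the interior wavenumber is k₂ = √(2m(E − V_b))/ℏ = 3.146, giving phase k₂L = 3.776.
Matching at both interfaces gives T⁻¹ = 1 + V_b² sin²(k₂L) / [4E(E − V_b)] = 1.066, hence T = 0.938.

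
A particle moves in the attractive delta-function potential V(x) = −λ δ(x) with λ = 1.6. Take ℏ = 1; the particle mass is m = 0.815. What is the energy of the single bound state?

The bound state is ψ(x) = √κ e^{−κ|x|}. The derivative jump ψ'(0⁺) − ψ'(0⁻) = −(2mλ/ℏ²)ψ(0) fixes κ = mλ/ℏ² = 1.304.
Then E = −ℏ²κ²/(2m) = −mλ²/(2ℏ²) = -1.043.

E = -1.04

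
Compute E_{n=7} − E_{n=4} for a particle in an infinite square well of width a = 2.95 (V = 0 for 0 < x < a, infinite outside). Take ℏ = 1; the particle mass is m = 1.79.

E_n = n²π²ℏ²/(2ma²), so ΔE = (7² − 4²) π²ℏ²/(2ma²).
ΔE = 33 × π² / (2 × 1.79 × 2.95²) = 10.45.

ΔE = 10.5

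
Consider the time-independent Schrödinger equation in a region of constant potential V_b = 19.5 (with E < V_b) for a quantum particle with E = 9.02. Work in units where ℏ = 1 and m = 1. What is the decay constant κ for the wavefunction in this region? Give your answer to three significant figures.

κ = 4.58

Since E < V_b the TISE in this region is ψ'' = κ²ψ with κ = √(2m(V_b − E))/ℏ.
κ = √(2 × 1 × 10.48) = 4.578.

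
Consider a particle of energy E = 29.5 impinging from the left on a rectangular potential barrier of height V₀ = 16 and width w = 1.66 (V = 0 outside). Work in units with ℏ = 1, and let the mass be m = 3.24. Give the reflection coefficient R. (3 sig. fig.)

R = 0.00523

Above the barrier the interior wavenumber is k₂ = √(2m(E − V₀))/ℏ = 9.353, giving phase k₂w = 15.53.
Matching at both interfaces gives T⁻¹ = 1 + V₀² sin²(k₂w) / [4E(E − V₀)] = 1.005, hence T = 0.995.
R = 1 − T = 0.00523.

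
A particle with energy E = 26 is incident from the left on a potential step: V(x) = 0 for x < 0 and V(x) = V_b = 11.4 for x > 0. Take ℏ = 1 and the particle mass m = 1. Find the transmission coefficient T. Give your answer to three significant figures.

T = 0.979

On each side the TISE gives plane waves with k = √(2m(E − V))/ℏ: k₁ = √(2·1·26) = 7.211, k₂ = √(2·1·14.6) = 5.404.
Continuity of ψ and ψ′ at the step yields the reflection amplitude r = (k₁ − k₂)/(k₁ + k₂) = 0.1433; thus R = |r|² = 0.02053, T = 0.9795.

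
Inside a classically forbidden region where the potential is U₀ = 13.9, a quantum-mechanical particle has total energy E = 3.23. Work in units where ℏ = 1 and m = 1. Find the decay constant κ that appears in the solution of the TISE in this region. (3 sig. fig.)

Since E < U₀ the TISE in this region is ψ'' = κ²ψ with κ = √(2m(U₀ − E))/ℏ.
κ = √(2 × 1 × 10.67) = 4.620.

κ = 4.62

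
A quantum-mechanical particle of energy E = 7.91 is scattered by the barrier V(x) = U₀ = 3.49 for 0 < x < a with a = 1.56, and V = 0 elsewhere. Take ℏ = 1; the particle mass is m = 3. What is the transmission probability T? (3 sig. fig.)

T = 0.922

E > U₀: inside the barrier k₂ = √(2m(E − U₀))/ℏ = 5.150, k₂a = 8.034.
Matching at both interfaces gives T⁻¹ = 1 + U₀² sin²(k₂a) / [4E(E − U₀)] = 1.084, hence T = 0.922.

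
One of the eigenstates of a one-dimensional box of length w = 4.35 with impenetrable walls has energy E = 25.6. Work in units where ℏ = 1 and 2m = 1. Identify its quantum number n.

From E_n = n²π²ℏ²/(2mw²) invert to n = √(2mw²E)/(πℏ).
n = (4.35/π) × √(2 × 0.5 × 25.6) = 7.006 → n = 7.

n = 7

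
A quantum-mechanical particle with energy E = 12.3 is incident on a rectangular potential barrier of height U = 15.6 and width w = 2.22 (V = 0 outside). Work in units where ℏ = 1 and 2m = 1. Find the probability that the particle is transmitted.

T = 0.000838

Since E < U the interior solution is evanescent with decay constant κ = √(2m(U − E))/ℏ = 1.817.
κw = 4.033, sinh(κw) = 28.20.
Matching ψ, ψ′ at both faces gives T = [1 + U² sinh²(κw) / (4E(U − E))]⁻¹ = 1/1193 = 0.000838.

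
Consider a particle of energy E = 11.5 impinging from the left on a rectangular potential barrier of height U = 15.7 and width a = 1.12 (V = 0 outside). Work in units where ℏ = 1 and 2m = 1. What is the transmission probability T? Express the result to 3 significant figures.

T = 0.0314

Since E < U the interior solution is evanescent with decay constant κ = √(2m(U − E))/ℏ = 2.049.
κa = 2.295, sinh(κa) = 4.913.
The exact tunnelling result is T⁻¹ = 1 + U² sinh²(κa) / [4E(U − E)] = 31.80, so T = 0.0314.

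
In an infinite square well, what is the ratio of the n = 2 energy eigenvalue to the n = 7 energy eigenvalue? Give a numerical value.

E_n = n²π²ℏ²/(2mL²) so the ratio is n₂²/n₁² = 4/49 = 0.0816327.

0.0816327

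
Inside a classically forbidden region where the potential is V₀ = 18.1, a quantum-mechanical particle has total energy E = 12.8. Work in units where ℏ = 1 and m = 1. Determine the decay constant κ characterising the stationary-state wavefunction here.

κ = 3.26

Since E < V₀ the TISE in this region is ψ'' = κ²ψ with κ = √(2m(V₀ − E))/ℏ.
κ = √(2 × 1 × 5.3) = 3.256.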